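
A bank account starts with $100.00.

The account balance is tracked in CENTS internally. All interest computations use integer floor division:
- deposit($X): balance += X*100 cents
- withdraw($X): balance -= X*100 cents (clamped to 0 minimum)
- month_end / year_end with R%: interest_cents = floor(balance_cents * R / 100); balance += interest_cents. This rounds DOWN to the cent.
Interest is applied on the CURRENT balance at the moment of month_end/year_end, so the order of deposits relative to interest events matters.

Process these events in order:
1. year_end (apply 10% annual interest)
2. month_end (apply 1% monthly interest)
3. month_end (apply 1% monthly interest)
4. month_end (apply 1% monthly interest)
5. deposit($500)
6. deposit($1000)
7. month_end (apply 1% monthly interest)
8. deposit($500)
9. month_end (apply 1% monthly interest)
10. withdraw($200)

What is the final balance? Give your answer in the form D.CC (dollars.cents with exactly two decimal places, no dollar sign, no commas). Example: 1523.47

Answer: 1950.75

Derivation:
After 1 (year_end (apply 10% annual interest)): balance=$110.00 total_interest=$10.00
After 2 (month_end (apply 1% monthly interest)): balance=$111.10 total_interest=$11.10
After 3 (month_end (apply 1% monthly interest)): balance=$112.21 total_interest=$12.21
After 4 (month_end (apply 1% monthly interest)): balance=$113.33 total_interest=$13.33
After 5 (deposit($500)): balance=$613.33 total_interest=$13.33
After 6 (deposit($1000)): balance=$1613.33 total_interest=$13.33
After 7 (month_end (apply 1% monthly interest)): balance=$1629.46 total_interest=$29.46
After 8 (deposit($500)): balance=$2129.46 total_interest=$29.46
After 9 (month_end (apply 1% monthly interest)): balance=$2150.75 total_interest=$50.75
After 10 (withdraw($200)): balance=$1950.75 total_interest=$50.75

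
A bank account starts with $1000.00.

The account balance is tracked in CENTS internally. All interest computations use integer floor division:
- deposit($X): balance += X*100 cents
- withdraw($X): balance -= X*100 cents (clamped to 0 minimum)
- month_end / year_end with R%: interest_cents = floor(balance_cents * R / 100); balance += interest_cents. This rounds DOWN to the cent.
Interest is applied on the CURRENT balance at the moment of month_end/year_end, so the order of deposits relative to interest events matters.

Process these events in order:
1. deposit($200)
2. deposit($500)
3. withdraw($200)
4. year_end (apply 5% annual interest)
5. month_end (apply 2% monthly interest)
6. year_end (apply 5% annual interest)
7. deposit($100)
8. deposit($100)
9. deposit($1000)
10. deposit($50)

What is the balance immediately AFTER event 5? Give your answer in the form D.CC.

Answer: 1606.50

Derivation:
After 1 (deposit($200)): balance=$1200.00 total_interest=$0.00
After 2 (deposit($500)): balance=$1700.00 total_interest=$0.00
After 3 (withdraw($200)): balance=$1500.00 total_interest=$0.00
After 4 (year_end (apply 5% annual interest)): balance=$1575.00 total_interest=$75.00
After 5 (month_end (apply 2% monthly interest)): balance=$1606.50 total_interest=$106.50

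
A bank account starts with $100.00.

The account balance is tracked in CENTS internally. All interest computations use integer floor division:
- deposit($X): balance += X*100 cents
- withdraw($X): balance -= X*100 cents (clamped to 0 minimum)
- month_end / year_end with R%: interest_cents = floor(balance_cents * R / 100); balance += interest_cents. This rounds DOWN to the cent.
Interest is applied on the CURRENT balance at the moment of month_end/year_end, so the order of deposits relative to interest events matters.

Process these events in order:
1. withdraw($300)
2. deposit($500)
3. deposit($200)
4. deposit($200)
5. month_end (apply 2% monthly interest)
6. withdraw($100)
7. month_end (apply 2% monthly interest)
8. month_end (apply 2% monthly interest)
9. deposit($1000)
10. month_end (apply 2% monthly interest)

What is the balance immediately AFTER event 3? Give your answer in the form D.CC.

Answer: 700.00

Derivation:
After 1 (withdraw($300)): balance=$0.00 total_interest=$0.00
After 2 (deposit($500)): balance=$500.00 total_interest=$0.00
After 3 (deposit($200)): balance=$700.00 total_interest=$0.00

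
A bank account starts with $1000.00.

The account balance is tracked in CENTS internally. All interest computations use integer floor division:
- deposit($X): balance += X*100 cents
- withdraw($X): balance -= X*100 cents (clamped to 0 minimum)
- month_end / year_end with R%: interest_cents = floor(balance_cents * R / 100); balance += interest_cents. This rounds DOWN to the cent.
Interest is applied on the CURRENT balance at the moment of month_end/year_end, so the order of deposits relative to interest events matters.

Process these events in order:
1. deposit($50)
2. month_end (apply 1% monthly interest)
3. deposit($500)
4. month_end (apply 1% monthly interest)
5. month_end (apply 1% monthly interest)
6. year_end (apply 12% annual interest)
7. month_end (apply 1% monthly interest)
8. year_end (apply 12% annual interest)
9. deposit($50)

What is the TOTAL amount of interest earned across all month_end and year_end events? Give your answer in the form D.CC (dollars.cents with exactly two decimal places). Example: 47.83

Answer: 466.78

Derivation:
After 1 (deposit($50)): balance=$1050.00 total_interest=$0.00
After 2 (month_end (apply 1% monthly interest)): balance=$1060.50 total_interest=$10.50
After 3 (deposit($500)): balance=$1560.50 total_interest=$10.50
After 4 (month_end (apply 1% monthly interest)): balance=$1576.10 total_interest=$26.10
After 5 (month_end (apply 1% monthly interest)): balance=$1591.86 total_interest=$41.86
After 6 (year_end (apply 12% annual interest)): balance=$1782.88 total_interest=$232.88
After 7 (month_end (apply 1% monthly interest)): balance=$1800.70 total_interest=$250.70
After 8 (year_end (apply 12% annual interest)): balance=$2016.78 total_interest=$466.78
After 9 (deposit($50)): balance=$2066.78 total_interest=$466.78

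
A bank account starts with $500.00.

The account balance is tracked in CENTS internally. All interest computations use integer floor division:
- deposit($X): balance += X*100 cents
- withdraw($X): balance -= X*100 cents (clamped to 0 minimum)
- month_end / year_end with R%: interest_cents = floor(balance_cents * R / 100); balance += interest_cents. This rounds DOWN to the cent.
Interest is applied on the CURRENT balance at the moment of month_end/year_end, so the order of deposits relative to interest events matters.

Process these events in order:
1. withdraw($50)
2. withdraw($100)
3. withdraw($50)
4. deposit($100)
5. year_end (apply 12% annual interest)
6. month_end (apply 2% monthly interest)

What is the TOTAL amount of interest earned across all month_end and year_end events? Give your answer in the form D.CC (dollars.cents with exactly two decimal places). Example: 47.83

Answer: 56.96

Derivation:
After 1 (withdraw($50)): balance=$450.00 total_interest=$0.00
After 2 (withdraw($100)): balance=$350.00 total_interest=$0.00
After 3 (withdraw($50)): balance=$300.00 total_interest=$0.00
After 4 (deposit($100)): balance=$400.00 total_interest=$0.00
After 5 (year_end (apply 12% annual interest)): balance=$448.00 total_interest=$48.00
After 6 (month_end (apply 2% monthly interest)): balance=$456.96 total_interest=$56.96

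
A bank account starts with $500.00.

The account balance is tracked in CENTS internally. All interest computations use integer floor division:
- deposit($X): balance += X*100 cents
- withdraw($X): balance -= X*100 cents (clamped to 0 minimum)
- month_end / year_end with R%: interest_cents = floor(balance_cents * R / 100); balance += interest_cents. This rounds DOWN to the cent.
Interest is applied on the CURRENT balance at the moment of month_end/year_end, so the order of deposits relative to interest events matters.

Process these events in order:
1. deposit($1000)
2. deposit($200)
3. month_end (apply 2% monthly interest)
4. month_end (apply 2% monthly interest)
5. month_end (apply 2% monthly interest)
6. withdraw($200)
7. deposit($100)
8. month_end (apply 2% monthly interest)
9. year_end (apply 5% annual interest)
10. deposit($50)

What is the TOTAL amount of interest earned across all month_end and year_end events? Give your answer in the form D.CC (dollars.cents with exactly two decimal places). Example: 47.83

After 1 (deposit($1000)): balance=$1500.00 total_interest=$0.00
After 2 (deposit($200)): balance=$1700.00 total_interest=$0.00
After 3 (month_end (apply 2% monthly interest)): balance=$1734.00 total_interest=$34.00
After 4 (month_end (apply 2% monthly interest)): balance=$1768.68 total_interest=$68.68
After 5 (month_end (apply 2% monthly interest)): balance=$1804.05 total_interest=$104.05
After 6 (withdraw($200)): balance=$1604.05 total_interest=$104.05
After 7 (deposit($100)): balance=$1704.05 total_interest=$104.05
After 8 (month_end (apply 2% monthly interest)): balance=$1738.13 total_interest=$138.13
After 9 (year_end (apply 5% annual interest)): balance=$1825.03 total_interest=$225.03
After 10 (deposit($50)): balance=$1875.03 total_interest=$225.03

Answer: 225.03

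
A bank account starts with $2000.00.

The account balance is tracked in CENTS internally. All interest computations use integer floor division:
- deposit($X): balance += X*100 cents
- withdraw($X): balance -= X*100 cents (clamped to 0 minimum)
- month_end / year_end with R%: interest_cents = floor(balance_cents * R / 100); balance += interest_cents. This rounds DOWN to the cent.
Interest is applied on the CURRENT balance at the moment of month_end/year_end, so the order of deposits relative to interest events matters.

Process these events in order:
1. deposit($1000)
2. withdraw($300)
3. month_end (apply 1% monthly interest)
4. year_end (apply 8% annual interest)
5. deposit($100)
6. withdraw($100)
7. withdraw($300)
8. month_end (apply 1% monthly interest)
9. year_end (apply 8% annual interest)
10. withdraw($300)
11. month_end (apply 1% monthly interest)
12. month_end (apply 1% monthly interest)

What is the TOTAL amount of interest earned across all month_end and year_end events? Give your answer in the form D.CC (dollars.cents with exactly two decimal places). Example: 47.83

Answer: 537.29

Derivation:
After 1 (deposit($1000)): balance=$3000.00 total_interest=$0.00
After 2 (withdraw($300)): balance=$2700.00 total_interest=$0.00
After 3 (month_end (apply 1% monthly interest)): balance=$2727.00 total_interest=$27.00
After 4 (year_end (apply 8% annual interest)): balance=$2945.16 total_interest=$245.16
After 5 (deposit($100)): balance=$3045.16 total_interest=$245.16
After 6 (withdraw($100)): balance=$2945.16 total_interest=$245.16
After 7 (withdraw($300)): balance=$2645.16 total_interest=$245.16
After 8 (month_end (apply 1% monthly interest)): balance=$2671.61 total_interest=$271.61
After 9 (year_end (apply 8% annual interest)): balance=$2885.33 total_interest=$485.33
After 10 (withdraw($300)): balance=$2585.33 total_interest=$485.33
After 11 (month_end (apply 1% monthly interest)): balance=$2611.18 total_interest=$511.18
After 12 (month_end (apply 1% monthly interest)): balance=$2637.29 total_interest=$537.29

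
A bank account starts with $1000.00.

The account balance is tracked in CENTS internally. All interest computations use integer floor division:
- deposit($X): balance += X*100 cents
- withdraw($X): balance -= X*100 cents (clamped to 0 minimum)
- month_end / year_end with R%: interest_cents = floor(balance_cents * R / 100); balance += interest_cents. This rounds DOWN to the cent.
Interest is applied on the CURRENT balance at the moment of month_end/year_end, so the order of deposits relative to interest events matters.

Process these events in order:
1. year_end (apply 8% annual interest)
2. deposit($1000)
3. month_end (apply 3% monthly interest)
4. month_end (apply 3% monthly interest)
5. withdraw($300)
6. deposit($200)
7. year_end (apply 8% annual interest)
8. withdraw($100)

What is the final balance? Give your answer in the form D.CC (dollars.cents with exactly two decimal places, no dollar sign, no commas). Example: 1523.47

After 1 (year_end (apply 8% annual interest)): balance=$1080.00 total_interest=$80.00
After 2 (deposit($1000)): balance=$2080.00 total_interest=$80.00
After 3 (month_end (apply 3% monthly interest)): balance=$2142.40 total_interest=$142.40
After 4 (month_end (apply 3% monthly interest)): balance=$2206.67 total_interest=$206.67
After 5 (withdraw($300)): balance=$1906.67 total_interest=$206.67
After 6 (deposit($200)): balance=$2106.67 total_interest=$206.67
After 7 (year_end (apply 8% annual interest)): balance=$2275.20 total_interest=$375.20
After 8 (withdraw($100)): balance=$2175.20 total_interest=$375.20

Answer: 2175.20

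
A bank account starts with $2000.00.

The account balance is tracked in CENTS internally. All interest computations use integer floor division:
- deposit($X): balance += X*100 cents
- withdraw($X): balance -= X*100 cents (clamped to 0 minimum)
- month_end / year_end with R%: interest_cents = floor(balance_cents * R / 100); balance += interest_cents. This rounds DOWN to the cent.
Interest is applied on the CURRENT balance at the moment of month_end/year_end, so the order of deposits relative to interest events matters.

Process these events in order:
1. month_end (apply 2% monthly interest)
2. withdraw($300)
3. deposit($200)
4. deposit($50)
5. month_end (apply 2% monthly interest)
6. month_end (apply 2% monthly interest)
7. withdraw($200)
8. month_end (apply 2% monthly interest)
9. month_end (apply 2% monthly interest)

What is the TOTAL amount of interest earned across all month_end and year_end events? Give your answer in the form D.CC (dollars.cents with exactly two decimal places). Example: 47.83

Answer: 195.94

Derivation:
After 1 (month_end (apply 2% monthly interest)): balance=$2040.00 total_interest=$40.00
After 2 (withdraw($300)): balance=$1740.00 total_interest=$40.00
After 3 (deposit($200)): balance=$1940.00 total_interest=$40.00
After 4 (deposit($50)): balance=$1990.00 total_interest=$40.00
After 5 (month_end (apply 2% monthly interest)): balance=$2029.80 total_interest=$79.80
After 6 (month_end (apply 2% monthly interest)): balance=$2070.39 total_interest=$120.39
After 7 (withdraw($200)): balance=$1870.39 total_interest=$120.39
After 8 (month_end (apply 2% monthly interest)): balance=$1907.79 total_interest=$157.79
After 9 (month_end (apply 2% monthly interest)): balance=$1945.94 total_interest=$195.94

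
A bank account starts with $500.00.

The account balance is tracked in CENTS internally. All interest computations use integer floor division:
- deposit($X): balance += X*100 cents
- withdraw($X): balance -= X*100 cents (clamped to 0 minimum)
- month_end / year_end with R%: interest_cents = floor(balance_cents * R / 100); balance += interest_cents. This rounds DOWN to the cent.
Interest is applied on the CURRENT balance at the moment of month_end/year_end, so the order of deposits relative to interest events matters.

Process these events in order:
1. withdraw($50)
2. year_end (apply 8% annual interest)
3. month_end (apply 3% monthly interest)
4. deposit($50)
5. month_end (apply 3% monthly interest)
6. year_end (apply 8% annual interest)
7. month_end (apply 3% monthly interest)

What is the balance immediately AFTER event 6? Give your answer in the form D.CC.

Answer: 612.45

Derivation:
After 1 (withdraw($50)): balance=$450.00 total_interest=$0.00
After 2 (year_end (apply 8% annual interest)): balance=$486.00 total_interest=$36.00
After 3 (month_end (apply 3% monthly interest)): balance=$500.58 total_interest=$50.58
After 4 (deposit($50)): balance=$550.58 total_interest=$50.58
After 5 (month_end (apply 3% monthly interest)): balance=$567.09 total_interest=$67.09
After 6 (year_end (apply 8% annual interest)): balance=$612.45 total_interest=$112.45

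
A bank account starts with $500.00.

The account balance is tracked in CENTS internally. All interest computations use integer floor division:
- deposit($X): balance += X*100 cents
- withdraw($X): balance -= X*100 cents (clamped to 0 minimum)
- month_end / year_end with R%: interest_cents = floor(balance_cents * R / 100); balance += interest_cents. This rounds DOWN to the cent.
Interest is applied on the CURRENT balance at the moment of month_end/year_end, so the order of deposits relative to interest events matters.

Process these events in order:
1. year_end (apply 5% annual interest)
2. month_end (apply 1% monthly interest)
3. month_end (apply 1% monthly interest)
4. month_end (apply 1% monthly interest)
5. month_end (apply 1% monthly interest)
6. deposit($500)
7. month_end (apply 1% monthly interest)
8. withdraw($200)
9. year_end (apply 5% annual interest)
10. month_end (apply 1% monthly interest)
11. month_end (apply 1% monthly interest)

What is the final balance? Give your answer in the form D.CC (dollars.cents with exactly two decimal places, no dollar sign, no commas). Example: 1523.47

Answer: 917.66

Derivation:
After 1 (year_end (apply 5% annual interest)): balance=$525.00 total_interest=$25.00
After 2 (month_end (apply 1% monthly interest)): balance=$530.25 total_interest=$30.25
After 3 (month_end (apply 1% monthly interest)): balance=$535.55 total_interest=$35.55
After 4 (month_end (apply 1% monthly interest)): balance=$540.90 total_interest=$40.90
After 5 (month_end (apply 1% monthly interest)): balance=$546.30 total_interest=$46.30
After 6 (deposit($500)): balance=$1046.30 total_interest=$46.30
After 7 (month_end (apply 1% monthly interest)): balance=$1056.76 total_interest=$56.76
After 8 (withdraw($200)): balance=$856.76 total_interest=$56.76
After 9 (year_end (apply 5% annual interest)): balance=$899.59 total_interest=$99.59
After 10 (month_end (apply 1% monthly interest)): balance=$908.58 total_interest=$108.58
After 11 (month_end (apply 1% monthly interest)): balance=$917.66 total_interest=$117.66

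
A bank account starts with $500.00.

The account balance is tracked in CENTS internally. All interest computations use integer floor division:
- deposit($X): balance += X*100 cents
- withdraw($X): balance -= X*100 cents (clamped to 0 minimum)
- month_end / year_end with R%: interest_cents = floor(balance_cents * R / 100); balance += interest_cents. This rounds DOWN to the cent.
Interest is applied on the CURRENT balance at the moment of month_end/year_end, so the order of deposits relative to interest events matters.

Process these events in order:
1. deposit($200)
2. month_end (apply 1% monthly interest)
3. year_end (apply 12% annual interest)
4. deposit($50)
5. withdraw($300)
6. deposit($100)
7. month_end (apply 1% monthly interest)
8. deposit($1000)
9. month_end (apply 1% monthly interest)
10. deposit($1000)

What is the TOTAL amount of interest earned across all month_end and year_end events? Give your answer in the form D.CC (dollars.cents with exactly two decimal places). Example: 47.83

After 1 (deposit($200)): balance=$700.00 total_interest=$0.00
After 2 (month_end (apply 1% monthly interest)): balance=$707.00 total_interest=$7.00
After 3 (year_end (apply 12% annual interest)): balance=$791.84 total_interest=$91.84
After 4 (deposit($50)): balance=$841.84 total_interest=$91.84
After 5 (withdraw($300)): balance=$541.84 total_interest=$91.84
After 6 (deposit($100)): balance=$641.84 total_interest=$91.84
After 7 (month_end (apply 1% monthly interest)): balance=$648.25 total_interest=$98.25
After 8 (deposit($1000)): balance=$1648.25 total_interest=$98.25
After 9 (month_end (apply 1% monthly interest)): balance=$1664.73 total_interest=$114.73
After 10 (deposit($1000)): balance=$2664.73 total_interest=$114.73

Answer: 114.73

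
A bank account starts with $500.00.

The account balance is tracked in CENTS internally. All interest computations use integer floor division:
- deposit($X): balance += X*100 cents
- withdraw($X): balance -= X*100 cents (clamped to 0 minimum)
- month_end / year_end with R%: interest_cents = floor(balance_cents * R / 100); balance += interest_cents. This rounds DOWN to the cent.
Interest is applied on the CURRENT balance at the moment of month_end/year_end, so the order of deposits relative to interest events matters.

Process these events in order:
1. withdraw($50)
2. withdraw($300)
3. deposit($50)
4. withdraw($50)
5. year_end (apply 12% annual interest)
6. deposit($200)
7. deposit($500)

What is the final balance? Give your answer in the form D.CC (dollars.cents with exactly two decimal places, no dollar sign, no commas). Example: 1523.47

Answer: 868.00

Derivation:
After 1 (withdraw($50)): balance=$450.00 total_interest=$0.00
After 2 (withdraw($300)): balance=$150.00 total_interest=$0.00
After 3 (deposit($50)): balance=$200.00 total_interest=$0.00
After 4 (withdraw($50)): balance=$150.00 total_interest=$0.00
After 5 (year_end (apply 12% annual interest)): balance=$168.00 total_interest=$18.00
After 6 (deposit($200)): balance=$368.00 total_interest=$18.00
After 7 (deposit($500)): balance=$868.00 total_interest=$18.00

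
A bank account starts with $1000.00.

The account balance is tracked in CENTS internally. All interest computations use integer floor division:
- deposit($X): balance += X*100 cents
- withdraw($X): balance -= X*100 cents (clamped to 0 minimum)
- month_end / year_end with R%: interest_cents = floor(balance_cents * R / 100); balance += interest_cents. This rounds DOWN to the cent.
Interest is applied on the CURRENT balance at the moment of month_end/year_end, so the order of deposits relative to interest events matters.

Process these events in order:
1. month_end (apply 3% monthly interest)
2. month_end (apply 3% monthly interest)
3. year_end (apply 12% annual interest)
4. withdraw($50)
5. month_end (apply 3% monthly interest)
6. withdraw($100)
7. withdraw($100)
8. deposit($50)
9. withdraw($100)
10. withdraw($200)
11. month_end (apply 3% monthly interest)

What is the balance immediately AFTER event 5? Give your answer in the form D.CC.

Answer: 1172.34

Derivation:
After 1 (month_end (apply 3% monthly interest)): balance=$1030.00 total_interest=$30.00
After 2 (month_end (apply 3% monthly interest)): balance=$1060.90 total_interest=$60.90
After 3 (year_end (apply 12% annual interest)): balance=$1188.20 total_interest=$188.20
After 4 (withdraw($50)): balance=$1138.20 total_interest=$188.20
After 5 (month_end (apply 3% monthly interest)): balance=$1172.34 total_interest=$222.34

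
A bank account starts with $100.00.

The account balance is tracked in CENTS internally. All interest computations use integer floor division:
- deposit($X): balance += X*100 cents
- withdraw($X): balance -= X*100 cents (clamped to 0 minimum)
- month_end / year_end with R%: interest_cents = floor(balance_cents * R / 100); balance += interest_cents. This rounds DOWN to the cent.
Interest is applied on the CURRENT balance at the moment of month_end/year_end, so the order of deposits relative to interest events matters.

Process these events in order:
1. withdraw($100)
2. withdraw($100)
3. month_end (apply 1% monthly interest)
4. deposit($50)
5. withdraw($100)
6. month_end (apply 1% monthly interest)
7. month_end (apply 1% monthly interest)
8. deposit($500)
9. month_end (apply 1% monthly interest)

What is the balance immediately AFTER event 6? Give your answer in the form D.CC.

Answer: 0.00

Derivation:
After 1 (withdraw($100)): balance=$0.00 total_interest=$0.00
After 2 (withdraw($100)): balance=$0.00 total_interest=$0.00
After 3 (month_end (apply 1% monthly interest)): balance=$0.00 total_interest=$0.00
After 4 (deposit($50)): balance=$50.00 total_interest=$0.00
After 5 (withdraw($100)): balance=$0.00 total_interest=$0.00
After 6 (month_end (apply 1% monthly interest)): balance=$0.00 total_interest=$0.00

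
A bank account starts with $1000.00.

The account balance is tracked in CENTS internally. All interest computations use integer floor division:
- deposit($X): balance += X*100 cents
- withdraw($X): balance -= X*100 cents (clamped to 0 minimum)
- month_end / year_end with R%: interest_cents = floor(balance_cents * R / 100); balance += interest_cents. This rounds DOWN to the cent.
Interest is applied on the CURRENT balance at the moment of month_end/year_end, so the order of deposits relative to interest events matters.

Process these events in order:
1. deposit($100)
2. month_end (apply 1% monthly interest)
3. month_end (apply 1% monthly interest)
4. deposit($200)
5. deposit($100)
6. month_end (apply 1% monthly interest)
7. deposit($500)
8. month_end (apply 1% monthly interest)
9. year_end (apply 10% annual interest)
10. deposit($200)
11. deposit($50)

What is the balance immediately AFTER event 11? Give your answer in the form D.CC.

After 1 (deposit($100)): balance=$1100.00 total_interest=$0.00
After 2 (month_end (apply 1% monthly interest)): balance=$1111.00 total_interest=$11.00
After 3 (month_end (apply 1% monthly interest)): balance=$1122.11 total_interest=$22.11
After 4 (deposit($200)): balance=$1322.11 total_interest=$22.11
After 5 (deposit($100)): balance=$1422.11 total_interest=$22.11
After 6 (month_end (apply 1% monthly interest)): balance=$1436.33 total_interest=$36.33
After 7 (deposit($500)): balance=$1936.33 total_interest=$36.33
After 8 (month_end (apply 1% monthly interest)): balance=$1955.69 total_interest=$55.69
After 9 (year_end (apply 10% annual interest)): balance=$2151.25 total_interest=$251.25
After 10 (deposit($200)): balance=$2351.25 total_interest=$251.25
After 11 (deposit($50)): balance=$2401.25 total_interest=$251.25

Answer: 2401.25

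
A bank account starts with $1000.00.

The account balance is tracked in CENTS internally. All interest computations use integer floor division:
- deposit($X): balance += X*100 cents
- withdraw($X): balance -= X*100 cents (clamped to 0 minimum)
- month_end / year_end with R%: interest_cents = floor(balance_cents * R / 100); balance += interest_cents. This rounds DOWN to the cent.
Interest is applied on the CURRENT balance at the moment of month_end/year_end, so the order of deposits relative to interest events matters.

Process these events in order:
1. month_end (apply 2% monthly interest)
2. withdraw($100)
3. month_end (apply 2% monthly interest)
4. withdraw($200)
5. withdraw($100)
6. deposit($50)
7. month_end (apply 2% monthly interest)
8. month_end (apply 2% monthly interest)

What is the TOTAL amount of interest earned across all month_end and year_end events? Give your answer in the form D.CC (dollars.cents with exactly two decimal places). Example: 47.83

Answer: 66.20

Derivation:
After 1 (month_end (apply 2% monthly interest)): balance=$1020.00 total_interest=$20.00
After 2 (withdraw($100)): balance=$920.00 total_interest=$20.00
After 3 (month_end (apply 2% monthly interest)): balance=$938.40 total_interest=$38.40
After 4 (withdraw($200)): balance=$738.40 total_interest=$38.40
After 5 (withdraw($100)): balance=$638.40 total_interest=$38.40
After 6 (deposit($50)): balance=$688.40 total_interest=$38.40
After 7 (month_end (apply 2% monthly interest)): balance=$702.16 total_interest=$52.16
After 8 (month_end (apply 2% monthly interest)): balance=$716.20 total_interest=$66.20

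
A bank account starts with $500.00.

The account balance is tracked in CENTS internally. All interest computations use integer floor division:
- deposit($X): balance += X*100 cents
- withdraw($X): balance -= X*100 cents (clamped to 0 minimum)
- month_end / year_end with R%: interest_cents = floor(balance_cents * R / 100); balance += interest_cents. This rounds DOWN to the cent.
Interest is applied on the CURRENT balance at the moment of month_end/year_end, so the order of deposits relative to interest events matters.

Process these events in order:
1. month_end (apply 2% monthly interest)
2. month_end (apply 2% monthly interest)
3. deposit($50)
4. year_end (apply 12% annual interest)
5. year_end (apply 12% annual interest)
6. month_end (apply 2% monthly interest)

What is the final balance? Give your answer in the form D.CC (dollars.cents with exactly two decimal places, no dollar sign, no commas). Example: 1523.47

Answer: 729.55

Derivation:
After 1 (month_end (apply 2% monthly interest)): balance=$510.00 total_interest=$10.00
After 2 (month_end (apply 2% monthly interest)): balance=$520.20 total_interest=$20.20
After 3 (deposit($50)): balance=$570.20 total_interest=$20.20
After 4 (year_end (apply 12% annual interest)): balance=$638.62 total_interest=$88.62
After 5 (year_end (apply 12% annual interest)): balance=$715.25 total_interest=$165.25
After 6 (month_end (apply 2% monthly interest)): balance=$729.55 total_interest=$179.55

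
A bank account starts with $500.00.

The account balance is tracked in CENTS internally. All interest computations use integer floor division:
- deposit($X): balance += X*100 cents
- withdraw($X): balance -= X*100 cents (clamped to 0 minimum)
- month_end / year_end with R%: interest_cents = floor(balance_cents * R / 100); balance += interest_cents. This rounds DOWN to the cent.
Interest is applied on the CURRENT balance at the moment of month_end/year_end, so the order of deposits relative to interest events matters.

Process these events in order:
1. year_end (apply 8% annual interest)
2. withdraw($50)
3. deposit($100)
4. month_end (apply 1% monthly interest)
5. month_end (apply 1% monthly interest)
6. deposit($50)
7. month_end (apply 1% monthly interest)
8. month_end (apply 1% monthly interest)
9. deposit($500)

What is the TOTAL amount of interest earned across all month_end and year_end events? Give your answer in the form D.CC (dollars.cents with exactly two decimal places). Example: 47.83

Answer: 64.94

Derivation:
After 1 (year_end (apply 8% annual interest)): balance=$540.00 total_interest=$40.00
After 2 (withdraw($50)): balance=$490.00 total_interest=$40.00
After 3 (deposit($100)): balance=$590.00 total_interest=$40.00
After 4 (month_end (apply 1% monthly interest)): balance=$595.90 total_interest=$45.90
After 5 (month_end (apply 1% monthly interest)): balance=$601.85 total_interest=$51.85
After 6 (deposit($50)): balance=$651.85 total_interest=$51.85
After 7 (month_end (apply 1% monthly interest)): balance=$658.36 total_interest=$58.36
After 8 (month_end (apply 1% monthly interest)): balance=$664.94 total_interest=$64.94
After 9 (deposit($500)): balance=$1164.94 total_interest=$64.94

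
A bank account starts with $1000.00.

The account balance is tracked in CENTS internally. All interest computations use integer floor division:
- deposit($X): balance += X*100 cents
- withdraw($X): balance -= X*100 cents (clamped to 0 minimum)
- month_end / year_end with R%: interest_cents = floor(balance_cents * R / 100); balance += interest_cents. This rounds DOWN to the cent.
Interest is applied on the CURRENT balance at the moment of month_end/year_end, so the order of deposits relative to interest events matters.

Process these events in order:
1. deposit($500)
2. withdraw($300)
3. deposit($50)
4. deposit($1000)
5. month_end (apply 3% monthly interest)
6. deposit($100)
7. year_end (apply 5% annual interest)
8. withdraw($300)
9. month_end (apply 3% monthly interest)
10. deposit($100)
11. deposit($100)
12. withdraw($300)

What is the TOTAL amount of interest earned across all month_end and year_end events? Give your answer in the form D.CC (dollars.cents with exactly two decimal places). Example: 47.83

After 1 (deposit($500)): balance=$1500.00 total_interest=$0.00
After 2 (withdraw($300)): balance=$1200.00 total_interest=$0.00
After 3 (deposit($50)): balance=$1250.00 total_interest=$0.00
After 4 (deposit($1000)): balance=$2250.00 total_interest=$0.00
After 5 (month_end (apply 3% monthly interest)): balance=$2317.50 total_interest=$67.50
After 6 (deposit($100)): balance=$2417.50 total_interest=$67.50
After 7 (year_end (apply 5% annual interest)): balance=$2538.37 total_interest=$188.37
After 8 (withdraw($300)): balance=$2238.37 total_interest=$188.37
After 9 (month_end (apply 3% monthly interest)): balance=$2305.52 total_interest=$255.52
After 10 (deposit($100)): balance=$2405.52 total_interest=$255.52
After 11 (deposit($100)): balance=$2505.52 total_interest=$255.52
After 12 (withdraw($300)): balance=$2205.52 total_interest=$255.52

Answer: 255.52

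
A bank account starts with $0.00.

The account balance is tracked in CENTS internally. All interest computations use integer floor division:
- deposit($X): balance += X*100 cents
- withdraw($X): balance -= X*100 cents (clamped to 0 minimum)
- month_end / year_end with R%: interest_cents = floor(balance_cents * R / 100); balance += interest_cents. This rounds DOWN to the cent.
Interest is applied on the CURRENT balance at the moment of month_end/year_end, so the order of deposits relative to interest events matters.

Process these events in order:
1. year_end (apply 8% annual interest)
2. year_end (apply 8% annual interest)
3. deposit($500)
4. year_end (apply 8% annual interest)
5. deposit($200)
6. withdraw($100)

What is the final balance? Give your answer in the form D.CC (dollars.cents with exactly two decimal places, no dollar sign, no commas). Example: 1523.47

Answer: 640.00

Derivation:
After 1 (year_end (apply 8% annual interest)): balance=$0.00 total_interest=$0.00
After 2 (year_end (apply 8% annual interest)): balance=$0.00 total_interest=$0.00
After 3 (deposit($500)): balance=$500.00 total_interest=$0.00
After 4 (year_end (apply 8% annual interest)): balance=$540.00 total_interest=$40.00
After 5 (deposit($200)): balance=$740.00 total_interest=$40.00
After 6 (withdraw($100)): balance=$640.00 total_interest=$40.00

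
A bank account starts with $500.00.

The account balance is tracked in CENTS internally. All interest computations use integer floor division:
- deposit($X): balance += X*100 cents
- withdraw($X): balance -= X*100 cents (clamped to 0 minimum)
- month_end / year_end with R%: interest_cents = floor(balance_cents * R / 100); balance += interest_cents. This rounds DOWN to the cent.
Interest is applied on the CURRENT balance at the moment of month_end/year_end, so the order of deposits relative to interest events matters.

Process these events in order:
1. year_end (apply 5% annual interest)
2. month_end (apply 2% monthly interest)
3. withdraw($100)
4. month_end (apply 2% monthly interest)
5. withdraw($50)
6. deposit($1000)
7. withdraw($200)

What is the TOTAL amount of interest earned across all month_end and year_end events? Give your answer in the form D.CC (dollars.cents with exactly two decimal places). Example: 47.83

Answer: 44.21

Derivation:
After 1 (year_end (apply 5% annual interest)): balance=$525.00 total_interest=$25.00
After 2 (month_end (apply 2% monthly interest)): balance=$535.50 total_interest=$35.50
After 3 (withdraw($100)): balance=$435.50 total_interest=$35.50
After 4 (month_end (apply 2% monthly interest)): balance=$444.21 total_interest=$44.21
After 5 (withdraw($50)): balance=$394.21 total_interest=$44.21
After 6 (deposit($1000)): balance=$1394.21 total_interest=$44.21
After 7 (withdraw($200)): balance=$1194.21 total_interest=$44.21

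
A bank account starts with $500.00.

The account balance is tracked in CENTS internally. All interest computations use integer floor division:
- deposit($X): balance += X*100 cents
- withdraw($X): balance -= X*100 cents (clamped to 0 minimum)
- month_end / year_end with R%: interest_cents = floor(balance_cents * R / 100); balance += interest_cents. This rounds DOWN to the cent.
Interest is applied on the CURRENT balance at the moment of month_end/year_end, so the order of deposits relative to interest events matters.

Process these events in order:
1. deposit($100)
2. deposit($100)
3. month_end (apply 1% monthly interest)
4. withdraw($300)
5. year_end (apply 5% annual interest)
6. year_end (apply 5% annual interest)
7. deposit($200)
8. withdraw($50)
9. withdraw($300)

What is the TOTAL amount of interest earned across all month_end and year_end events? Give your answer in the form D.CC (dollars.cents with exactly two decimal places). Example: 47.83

After 1 (deposit($100)): balance=$600.00 total_interest=$0.00
After 2 (deposit($100)): balance=$700.00 total_interest=$0.00
After 3 (month_end (apply 1% monthly interest)): balance=$707.00 total_interest=$7.00
After 4 (withdraw($300)): balance=$407.00 total_interest=$7.00
After 5 (year_end (apply 5% annual interest)): balance=$427.35 total_interest=$27.35
After 6 (year_end (apply 5% annual interest)): balance=$448.71 total_interest=$48.71
After 7 (deposit($200)): balance=$648.71 total_interest=$48.71
After 8 (withdraw($50)): balance=$598.71 total_interest=$48.71
After 9 (withdraw($300)): balance=$298.71 total_interest=$48.71

Answer: 48.71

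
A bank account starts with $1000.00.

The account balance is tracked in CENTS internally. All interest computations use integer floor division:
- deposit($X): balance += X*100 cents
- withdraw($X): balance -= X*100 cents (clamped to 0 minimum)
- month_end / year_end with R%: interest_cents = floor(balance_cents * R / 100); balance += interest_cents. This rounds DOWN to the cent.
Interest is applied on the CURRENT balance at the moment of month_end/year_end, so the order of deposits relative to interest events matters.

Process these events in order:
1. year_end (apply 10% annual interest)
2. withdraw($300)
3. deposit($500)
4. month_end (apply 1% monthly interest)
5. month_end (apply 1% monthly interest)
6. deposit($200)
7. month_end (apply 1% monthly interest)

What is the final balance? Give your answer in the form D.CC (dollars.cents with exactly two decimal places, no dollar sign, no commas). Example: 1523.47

After 1 (year_end (apply 10% annual interest)): balance=$1100.00 total_interest=$100.00
After 2 (withdraw($300)): balance=$800.00 total_interest=$100.00
After 3 (deposit($500)): balance=$1300.00 total_interest=$100.00
After 4 (month_end (apply 1% monthly interest)): balance=$1313.00 total_interest=$113.00
After 5 (month_end (apply 1% monthly interest)): balance=$1326.13 total_interest=$126.13
After 6 (deposit($200)): balance=$1526.13 total_interest=$126.13
After 7 (month_end (apply 1% monthly interest)): balance=$1541.39 total_interest=$141.39

Answer: 1541.39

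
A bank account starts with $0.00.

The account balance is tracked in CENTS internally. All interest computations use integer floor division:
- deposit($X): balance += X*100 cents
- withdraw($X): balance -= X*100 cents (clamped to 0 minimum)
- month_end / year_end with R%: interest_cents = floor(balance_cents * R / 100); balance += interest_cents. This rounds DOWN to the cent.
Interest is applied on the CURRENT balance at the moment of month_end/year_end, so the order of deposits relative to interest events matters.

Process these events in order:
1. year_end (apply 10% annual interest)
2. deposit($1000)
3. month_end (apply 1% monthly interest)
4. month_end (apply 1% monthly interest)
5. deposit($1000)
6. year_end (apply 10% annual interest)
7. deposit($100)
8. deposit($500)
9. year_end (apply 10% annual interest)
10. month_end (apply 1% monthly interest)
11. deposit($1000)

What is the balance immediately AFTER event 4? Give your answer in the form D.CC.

After 1 (year_end (apply 10% annual interest)): balance=$0.00 total_interest=$0.00
After 2 (deposit($1000)): balance=$1000.00 total_interest=$0.00
After 3 (month_end (apply 1% monthly interest)): balance=$1010.00 total_interest=$10.00
After 4 (month_end (apply 1% monthly interest)): balance=$1020.10 total_interest=$20.10

Answer: 1020.10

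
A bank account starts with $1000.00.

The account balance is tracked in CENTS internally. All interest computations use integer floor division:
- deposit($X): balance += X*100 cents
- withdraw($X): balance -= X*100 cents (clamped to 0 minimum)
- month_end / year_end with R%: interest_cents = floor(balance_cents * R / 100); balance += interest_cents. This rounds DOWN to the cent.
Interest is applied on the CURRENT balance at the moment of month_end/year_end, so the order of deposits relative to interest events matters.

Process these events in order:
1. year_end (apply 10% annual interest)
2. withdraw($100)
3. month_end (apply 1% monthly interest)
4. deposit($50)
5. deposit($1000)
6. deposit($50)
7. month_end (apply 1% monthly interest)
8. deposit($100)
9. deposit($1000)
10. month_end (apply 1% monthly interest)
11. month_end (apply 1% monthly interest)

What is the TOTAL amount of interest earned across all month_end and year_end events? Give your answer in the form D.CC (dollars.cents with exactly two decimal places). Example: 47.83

Answer: 196.04

Derivation:
After 1 (year_end (apply 10% annual interest)): balance=$1100.00 total_interest=$100.00
After 2 (withdraw($100)): balance=$1000.00 total_interest=$100.00
After 3 (month_end (apply 1% monthly interest)): balance=$1010.00 total_interest=$110.00
After 4 (deposit($50)): balance=$1060.00 total_interest=$110.00
After 5 (deposit($1000)): balance=$2060.00 total_interest=$110.00
After 6 (deposit($50)): balance=$2110.00 total_interest=$110.00
After 7 (month_end (apply 1% monthly interest)): balance=$2131.10 total_interest=$131.10
After 8 (deposit($100)): balance=$2231.10 total_interest=$131.10
After 9 (deposit($1000)): balance=$3231.10 total_interest=$131.10
After 10 (month_end (apply 1% monthly interest)): balance=$3263.41 total_interest=$163.41
After 11 (month_end (apply 1% monthly interest)): balance=$3296.04 total_interest=$196.04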